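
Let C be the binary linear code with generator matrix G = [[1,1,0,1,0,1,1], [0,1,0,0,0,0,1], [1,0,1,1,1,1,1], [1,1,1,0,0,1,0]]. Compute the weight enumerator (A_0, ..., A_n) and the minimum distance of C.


Weight distribution: A_0 = 1, A_2 = 2, A_3 = 6, A_4 = 3, A_5 = 2, A_6 = 2. Minimum distance d = 2.

Enumerate all 2^4 = 16 messages m ∈ F_2^4.
For each, compute codeword c = mG in F_2^7, then tally its weight.
  m = 0000 → c = 0000000, weight = 0.
  m = 1000 → c = 1101011, weight = 5.
  m = 0100 → c = 0100001, weight = 2.
  m = 1100 → c = 1001010, weight = 3.
  m = 0010 → c = 1011111, weight = 6.
  m = 1010 → c = 0110100, weight = 3.
  m = 0110 → c = 1111110, weight = 6.
  m = 1110 → c = 0010101, weight = 3.
  m = 0001 → c = 1110010, weight = 4.
  m = 1001 → c = 0011001, weight = 3.
  m = 0101 → c = 1010011, weight = 4.
  m = 1101 → c = 0111000, weight = 3.
  m = 0011 → c = 0101101, weight = 4.
  m = 1011 → c = 1000110, weight = 3.
  m = 0111 → c = 0001100, weight = 2.
  m = 1111 → c = 1100111, weight = 5.
Tally weights:
  weight 0: 1 codewords.
  weight 2: 2 codewords.
  weight 3: 6 codewords.
  weight 4: 3 codewords.
  weight 5: 2 codewords.
  weight 6: 2 codewords.
Minimum distance d = smallest w > 0 with A_w > 0 = 2.
Sanity: Σ A_w = 16 = 2^4 = 16 ✓.


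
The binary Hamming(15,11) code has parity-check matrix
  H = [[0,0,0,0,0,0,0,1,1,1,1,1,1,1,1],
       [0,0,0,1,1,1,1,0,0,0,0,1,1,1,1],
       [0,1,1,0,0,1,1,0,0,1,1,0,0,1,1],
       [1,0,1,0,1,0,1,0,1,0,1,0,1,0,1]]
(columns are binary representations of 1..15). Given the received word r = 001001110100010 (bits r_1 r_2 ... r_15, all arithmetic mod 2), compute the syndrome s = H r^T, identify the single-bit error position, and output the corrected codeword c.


s = (1, 1, 1, 0)^T, error position = 14, corrected codeword c = 001001110100000

Compute s = H r^T mod 2 one row at a time:
  s_1 = 1 + 0 + 1 + 0 + 0 + 0 + 1 + 0 = 3 ≡ 1 (mod 2).
  s_2 = 0 + 0 + 1 + 1 + 0 + 0 + 1 + 0 = 3 ≡ 1 (mod 2).
  s_3 = 0 + 1 + 1 + 1 + 1 + 0 + 1 + 0 = 5 ≡ 1 (mod 2).
  s_4 = 0 + 1 + 0 + 1 + 0 + 0 + 0 + 0 = 2 ≡ 0 (mod 2).
s = (1, 1, 1, 0)^T — this equals column 14 of H (binary 1110), so error is at position 14.
Correct: flip bit 14 of r = 001001110100010 to get c = 001001110100000.


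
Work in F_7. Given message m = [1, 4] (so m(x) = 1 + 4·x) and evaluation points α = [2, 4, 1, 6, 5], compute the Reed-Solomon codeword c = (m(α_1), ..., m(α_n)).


c = [2, 3, 5, 4, 0]

Message polynomial: m(x) = 1 + 4·x (mod 7).
For each evaluation point α_i, compute m(α_i) mod 7:
  α_1 = 2: Horner steps 4 → 2, so m(2) = 2.
  α_2 = 4: Horner steps 4 → 3, so m(4) = 3.
  α_3 = 1: Horner steps 4 → 5, so m(1) = 5.
  α_4 = 6: Horner steps 4 → 4, so m(6) = 4.
  α_5 = 5: Horner steps 4 → 0, so m(5) = 0.
Codeword c = [2, 3, 5, 4, 0] ∈ F_7^5.


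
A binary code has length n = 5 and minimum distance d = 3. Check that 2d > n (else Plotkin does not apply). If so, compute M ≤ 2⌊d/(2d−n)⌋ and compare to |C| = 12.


Plotkin bound M ≤ 6; given |C| = 12 > bound (violated).

Check applicability: 2d = 6, n = 5.
2d − n = 1 > 0, so Plotkin applies.
Compute d/(2d−n) = 3/1 ≈ 3.0000.
⌊d/(2d−n)⌋ = 3.
Plotkin bound: M ≤ 2·3 = 6.
Given |C| = 12, check: VIOLATED.
This |C| is above the Plotkin bound, so no binary code with n = 5, d = 3 and 12 codewords exists.


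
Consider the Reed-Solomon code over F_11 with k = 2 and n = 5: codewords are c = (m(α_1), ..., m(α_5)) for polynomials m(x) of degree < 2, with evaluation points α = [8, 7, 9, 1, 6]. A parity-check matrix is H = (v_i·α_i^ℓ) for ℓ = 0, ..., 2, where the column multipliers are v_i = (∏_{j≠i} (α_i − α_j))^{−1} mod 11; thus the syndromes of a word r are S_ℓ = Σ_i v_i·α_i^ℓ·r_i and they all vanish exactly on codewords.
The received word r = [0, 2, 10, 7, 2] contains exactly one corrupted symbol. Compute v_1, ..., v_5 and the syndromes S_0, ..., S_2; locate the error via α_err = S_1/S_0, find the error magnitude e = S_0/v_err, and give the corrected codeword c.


S = (1, 7, 5), error at position 2, error magnitude e = 1, c = [0, 1, 10, 7, 2].

Step 1: column multipliers v_i = (∏_{j≠i}(α_i − α_j))^{−1} mod 11.
  i = 1 (α = 8): (8−7)(8−9)(8−1)(8−6) = 1·(−1)·7·2 = −14 ≡ 8, so v_1 = 8^{−1} = 7 (mod 11).
  i = 2 (α = 7): (7−8)(7−9)(7−1)(7−6) = (−1)·(−2)·6·1 = 12 ≡ 1, so v_2 = 1^{−1} = 1 (mod 11).
  i = 3 (α = 9): (9−8)(9−7)(9−1)(9−6) = 1·2·8·3 = 48 ≡ 4, so v_3 = 4^{−1} = 3 (mod 11).
  i = 4 (α = 1): (1−8)(1−7)(1−9)(1−6) = (−7)·(−6)·(−8)·(−5) = 1680 ≡ 8, so v_4 = 8^{−1} = 7 (mod 11).
  i = 5 (α = 6): (6−8)(6−7)(6−9)(6−1) = (−2)·(−1)·(−3)·5 = −30 ≡ 3, so v_5 = 3^{−1} = 4 (mod 11).
  v = [7, 1, 3, 7, 4].
Step 2: syndromes of r = [0, 2, 10, 7, 2] (all sums mod 11).
  S_0 = Σ v_i r_i = 7·0 + 1·2 + 3·10 + 7·7 + 4·2 = 89 ≡ 1.
  S_1 = Σ v_i α_i r_i = 7·8·0 + 1·7·2 + 3·9·10 + 7·1·7 + 4·6·2 = 381 ≡ 7.
  α_i^2 mod 11 = [9, 5, 4, 1, 3].
  S_2 = Σ v_i α_i^2 r_i = 7·9·0 + 1·5·2 + 3·4·10 + 7·1·7 + 4·3·2 = 203 ≡ 5.
  S = (1, 7, 5) ≠ 0, so r is not a codeword (an error is present).
Step 3: locate the error. For a single error e at position i, S_ℓ = v_i·e·α_i^ℓ, so α_err = S_1/S_0.
  S_0^{−1} = 1^{−1} = 1 (mod 11), so α_err = 7·1 = 7 ≡ 7 = α_2. Error position i = 2.
  Consistency check: S_2/S_1 = 5·8 = 40 ≡ 7 = α_err ✓ (single-error assumption holds).
Step 4: error magnitude e = S_0/v_2 = S_0·∏_{j≠2}(α_2 − α_j) = 1·1 = 1 ≡ 1 (mod 11).
Step 5: correct position 2: c_2 = r_2 − e = 2 − 1 ≡ 1 (mod 11). Hence c = [0, 1, 10, 7, 2].
  Check: interpolating c through the α_i gives m(x) = 8 + 10·x (degree < 2) with m(α_i) = c_i for every i, so c is indeed a codeword.


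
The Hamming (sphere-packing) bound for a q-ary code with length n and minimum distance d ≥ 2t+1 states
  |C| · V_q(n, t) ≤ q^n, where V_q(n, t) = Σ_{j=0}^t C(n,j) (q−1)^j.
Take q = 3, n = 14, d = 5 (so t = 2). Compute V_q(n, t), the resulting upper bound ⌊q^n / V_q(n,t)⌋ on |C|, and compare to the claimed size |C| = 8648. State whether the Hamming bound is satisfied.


V_q(n, t) = 393, q^n = 4782969, Hamming bound = 12170, |C| = 8648 ≤ bound (satisfied).

Step 1: Compute V_q(n, t) = Σ_{j=0}^2 C(n, j) (q−1)^j.
  j = 0: C(14,0)·(2)^0 = 1·1 = 1.
  j = 1: C(14,1)·(2)^1 = 14·2 = 28.
  j = 2: C(14,2)·(2)^2 = 91·4 = 364.
  V_q(n, t) = 1 + 28 + 364 = 393.
Step 2: q^n = 3^14 = 4782969.
Step 3: Hamming bound ⌊q^n / V_q(n,t)⌋ = ⌊4782969/393⌋ = 12170.
Step 4: Compare |C| = 8648 to 12170: satisfied.
The claimed |C| lies below the Hamming bound.


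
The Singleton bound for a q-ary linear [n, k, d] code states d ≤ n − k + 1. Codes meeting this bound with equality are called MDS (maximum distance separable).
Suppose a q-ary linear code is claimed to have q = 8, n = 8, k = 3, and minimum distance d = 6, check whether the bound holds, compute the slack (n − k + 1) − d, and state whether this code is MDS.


Singleton RHS = n − k + 1 = 6, slack = 0, bound satisfied, MDS.

Singleton bound: d ≤ n − k + 1.
Here n = 8, k = 3, so n − k + 1 = 6.
Given d = 6, check d ≤ 6: YES.
Slack = (n − k + 1) − d = 0.
The code is MDS (slack = 0).
Description: the claimed parameters are [8, 3, 6]_8; such a code would be MDS (meets Singleton bound).


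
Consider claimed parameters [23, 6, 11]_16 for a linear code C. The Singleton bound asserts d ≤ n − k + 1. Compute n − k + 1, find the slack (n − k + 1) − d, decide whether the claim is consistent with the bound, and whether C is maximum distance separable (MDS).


Singleton RHS = n − k + 1 = 18, slack = 7, bound satisfied, not MDS.

Singleton bound: d ≤ n − k + 1.
Here n = 23, k = 6, so n − k + 1 = 18.
Given d = 11, check d ≤ 18: YES.
Slack = (n − k + 1) − d = 7.
The code is NOT MDS (slack = 7 > 0).
Description: the claimed parameters are [23, 6, 11]_16; such a code would be non-MDS.


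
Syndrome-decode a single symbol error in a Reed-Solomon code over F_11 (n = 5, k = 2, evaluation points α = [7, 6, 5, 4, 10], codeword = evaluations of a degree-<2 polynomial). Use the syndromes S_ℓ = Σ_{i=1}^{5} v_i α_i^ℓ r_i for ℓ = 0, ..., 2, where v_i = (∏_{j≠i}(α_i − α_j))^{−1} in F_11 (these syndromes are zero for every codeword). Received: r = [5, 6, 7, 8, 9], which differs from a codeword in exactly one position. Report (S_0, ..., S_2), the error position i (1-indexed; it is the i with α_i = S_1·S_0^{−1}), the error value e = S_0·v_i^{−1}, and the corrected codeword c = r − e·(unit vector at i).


S = (5, 6, 5), error at position 5, error magnitude e = 7, c = [5, 6, 7, 8, 2].

Step 1: column multipliers v_i = (∏_{j≠i}(α_i − α_j))^{−1} mod 11.
  i = 1 (α = 7): (7−6)(7−5)(7−4)(7−10) = 1·2·3·(−3) = −18 ≡ 4, so v_1 = 4^{−1} = 3 (mod 11).
  i = 2 (α = 6): (6−7)(6−5)(6−4)(6−10) = (−1)·1·2·(−4) = 8 ≡ 8, so v_2 = 8^{−1} = 7 (mod 11).
  i = 3 (α = 5): (5−7)(5−6)(5−4)(5−10) = (−2)·(−1)·1·(−5) = −10 ≡ 1, so v_3 = 1^{−1} = 1 (mod 11).
  i = 4 (α = 4): (4−7)(4−6)(4−5)(4−10) = (−3)·(−2)·(−1)·(−6) = 36 ≡ 3, so v_4 = 3^{−1} = 4 (mod 11).
  i = 5 (α = 10): (10−7)(10−6)(10−5)(10−4) = 3·4·5·6 = 360 ≡ 8, so v_5 = 8^{−1} = 7 (mod 11).
  v = [3, 7, 1, 4, 7].
Step 2: syndromes of r = [5, 6, 7, 8, 9] (all sums mod 11).
  S_0 = Σ v_i r_i = 3·5 + 7·6 + 1·7 + 4·8 + 7·9 = 159 ≡ 5.
  S_1 = Σ v_i α_i r_i = 3·7·5 + 7·6·6 + 1·5·7 + 4·4·8 + 7·10·9 = 1150 ≡ 6.
  α_i^2 mod 11 = [5, 3, 3, 5, 1].
  S_2 = Σ v_i α_i^2 r_i = 3·5·5 + 7·3·6 + 1·3·7 + 4·5·8 + 7·1·9 = 445 ≡ 5.
  S = (5, 6, 5) ≠ 0, so r is not a codeword (an error is present).
Step 3: locate the error. For a single error e at position i, S_ℓ = v_i·e·α_i^ℓ, so α_err = S_1/S_0.
  S_0^{−1} = 5^{−1} = 9 (mod 11), so α_err = 6·9 = 54 ≡ 10 = α_5. Error position i = 5.
  Consistency check: S_2/S_1 = 5·2 = 10 ≡ 10 = α_err ✓ (single-error assumption holds).
Step 4: error magnitude e = S_0/v_5 = S_0·∏_{j≠5}(α_5 − α_j) = 5·8 = 40 ≡ 7 (mod 11).
Step 5: correct position 5: c_5 = r_5 − e = 9 − 7 ≡ 2 (mod 11). Hence c = [5, 6, 7, 8, 2].
  Check: interpolating c through the α_i gives m(x) = 1 + 10·x (degree < 2) with m(α_i) = c_i for every i, so c is indeed a codeword.


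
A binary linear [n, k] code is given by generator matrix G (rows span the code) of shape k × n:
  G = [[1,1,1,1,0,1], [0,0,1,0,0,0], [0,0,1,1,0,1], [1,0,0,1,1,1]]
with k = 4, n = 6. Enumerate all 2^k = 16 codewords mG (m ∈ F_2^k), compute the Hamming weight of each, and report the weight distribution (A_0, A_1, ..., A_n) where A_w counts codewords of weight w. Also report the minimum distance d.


Weight distribution: A_0 = 1, A_1 = 1, A_2 = 4, A_3 = 4, A_4 = 3, A_5 = 3. Minimum distance d = 1.

Enumerate all 2^4 = 16 messages m ∈ F_2^4.
For each, compute codeword c = mG in F_2^6, then tally its weight.
  m = 0000 → c = 000000, weight = 0.
  m = 1000 → c = 111101, weight = 5.
  m = 0100 → c = 001000, weight = 1.
  m = 1100 → c = 110101, weight = 4.
  m = 0010 → c = 001101, weight = 3.
  m = 1010 → c = 110000, weight = 2.
  m = 0110 → c = 000101, weight = 2.
  m = 1110 → c = 111000, weight = 3.
  m = 0001 → c = 100111, weight = 4.
  m = 1001 → c = 011010, weight = 3.
  m = 0101 → c = 101111, weight = 5.
  m = 1101 → c = 010010, weight = 2.
  m = 0011 → c = 101010, weight = 3.
  m = 1011 → c = 010111, weight = 4.
  m = 0111 → c = 100010, weight = 2.
  m = 1111 → c = 011111, weight = 5.
Tally weights:
  weight 0: 1 codewords.
  weight 1: 1 codewords.
  weight 2: 4 codewords.
  weight 3: 4 codewords.
  weight 4: 3 codewords.
  weight 5: 3 codewords.
Minimum distance d = smallest w > 0 with A_w > 0 = 1.
Sanity: Σ A_w = 16 = 2^4 = 16 ✓.


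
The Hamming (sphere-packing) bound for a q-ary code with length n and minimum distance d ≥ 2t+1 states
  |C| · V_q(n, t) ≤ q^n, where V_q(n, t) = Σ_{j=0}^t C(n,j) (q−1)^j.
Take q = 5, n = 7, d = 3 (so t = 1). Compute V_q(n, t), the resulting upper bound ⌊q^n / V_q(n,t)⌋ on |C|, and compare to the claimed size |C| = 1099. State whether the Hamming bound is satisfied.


V_q(n, t) = 29, q^n = 78125, Hamming bound = 2693, |C| = 1099 ≤ bound (satisfied).

Step 1: Compute V_q(n, t) = Σ_{j=0}^1 C(n, j) (q−1)^j.
  j = 0: C(7,0)·(4)^0 = 1·1 = 1.
  j = 1: C(7,1)·(4)^1 = 7·4 = 28.
  V_q(n, t) = 1 + 28 = 29.
Step 2: q^n = 5^7 = 78125.
Step 3: Hamming bound ⌊q^n / V_q(n,t)⌋ = ⌊78125/29⌋ = 2693.
Step 4: Compare |C| = 1099 to 2693: satisfied.
The claimed |C| lies below the Hamming bound.


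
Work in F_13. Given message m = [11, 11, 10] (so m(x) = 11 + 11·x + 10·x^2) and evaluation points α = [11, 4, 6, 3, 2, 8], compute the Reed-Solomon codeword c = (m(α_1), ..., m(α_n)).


c = [3, 7, 8, 4, 8, 11]

Message polynomial: m(x) = 11 + 11·x + 10·x^2 (mod 13).
For each evaluation point α_i, compute m(α_i) mod 13:
  α_1 = 11: Horner steps 10 → 4 → 3, so m(11) = 3.
  α_2 = 4: Horner steps 10 → 12 → 7, so m(4) = 7.
  α_3 = 6: Horner steps 10 → 6 → 8, so m(6) = 8.
  α_4 = 3: Horner steps 10 → 2 → 4, so m(3) = 4.
  α_5 = 2: Horner steps 10 → 5 → 8, so m(2) = 8.
  α_6 = 8: Horner steps 10 → 0 → 11, so m(8) = 11.
Codeword c = [3, 7, 8, 4, 8, 11] ∈ F_13^6.


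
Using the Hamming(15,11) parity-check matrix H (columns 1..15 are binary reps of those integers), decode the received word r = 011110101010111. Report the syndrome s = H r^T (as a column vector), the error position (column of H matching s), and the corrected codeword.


s = (1, 0, 0, 1)^T, error position = 9, corrected codeword c = 011110100010111

Compute s = H r^T mod 2 one row at a time:
  s_1 = 0 + 1 + 0 + 1 + 0 + 1 + 1 + 1 = 5 ≡ 1 (mod 2).
  s_2 = 1 + 1 + 0 + 1 + 0 + 1 + 1 + 1 = 6 ≡ 0 (mod 2).
  s_3 = 1 + 1 + 0 + 1 + 0 + 1 + 1 + 1 = 6 ≡ 0 (mod 2).
  s_4 = 0 + 1 + 1 + 1 + 1 + 1 + 1 + 1 = 7 ≡ 1 (mod 2).
s = (1, 0, 0, 1)^T — this equals column 9 of H (binary 1001), so error is at position 9.
Correct: flip bit 9 of r = 011110101010111 to get c = 011110100010111.


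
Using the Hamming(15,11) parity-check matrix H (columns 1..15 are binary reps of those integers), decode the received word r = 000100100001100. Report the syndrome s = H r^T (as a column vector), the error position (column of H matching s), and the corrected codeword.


s = (0, 0, 1, 0)^T, error position = 2, corrected codeword c = 010100100001100

Compute s = H r^T mod 2 one row at a time:
  s_1 = 0 + 0 + 0 + 0 + 1 + 1 + 0 + 0 = 2 ≡ 0 (mod 2).
  s_2 = 1 + 0 + 0 + 1 + 1 + 1 + 0 + 0 = 4 ≡ 0 (mod 2).
  s_3 = 0 + 0 + 0 + 1 + 0 + 0 + 0 + 0 = 1 ≡ 1 (mod 2).
  s_4 = 0 + 0 + 0 + 1 + 0 + 0 + 1 + 0 = 2 ≡ 0 (mod 2).
s = (0, 0, 1, 0)^T — this equals column 2 of H (binary 0010), so error is at position 2.
Correct: flip bit 2 of r = 000100100001100 to get c = 010100100001100.


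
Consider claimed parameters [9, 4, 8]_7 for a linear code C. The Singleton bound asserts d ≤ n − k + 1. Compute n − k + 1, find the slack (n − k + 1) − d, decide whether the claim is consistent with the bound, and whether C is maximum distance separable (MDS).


Singleton RHS = n − k + 1 = 6, slack = -2, bound violated (no such code; not MDS).

Singleton bound: d ≤ n − k + 1.
Here n = 9, k = 4, so n − k + 1 = 6.
Given d = 8, check d ≤ 6: NO.
Slack = (n − k + 1) − d = -2.
The slack is negative: d = 8 exceeds n − k + 1 = 6 by 2, so the Singleton bound is violated and no linear [9, 4, 8]_7 code can exist. In particular it is not MDS (MDS requires d = n − k + 1 exactly).
Description: the claimed parameters are [9, 4, 8]_7; such a code would be impossible (violates the Singleton bound).


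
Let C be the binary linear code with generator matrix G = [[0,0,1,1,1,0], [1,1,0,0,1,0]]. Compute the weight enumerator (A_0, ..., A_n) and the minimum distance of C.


Weight distribution: A_0 = 1, A_3 = 2, A_4 = 1. Minimum distance d = 3.

Enumerate all 2^2 = 4 messages m ∈ F_2^2.
For each, compute codeword c = mG in F_2^6, then tally its weight.
  m = 00 → c = 000000, weight = 0.
  m = 10 → c = 001110, weight = 3.
  m = 01 → c = 110010, weight = 3.
  m = 11 → c = 111100, weight = 4.
Tally weights:
  weight 0: 1 codewords.
  weight 3: 2 codewords.
  weight 4: 1 codewords.
Minimum distance d = smallest w > 0 with A_w > 0 = 3.
Sanity: Σ A_w = 4 = 2^2 = 4 ✓.


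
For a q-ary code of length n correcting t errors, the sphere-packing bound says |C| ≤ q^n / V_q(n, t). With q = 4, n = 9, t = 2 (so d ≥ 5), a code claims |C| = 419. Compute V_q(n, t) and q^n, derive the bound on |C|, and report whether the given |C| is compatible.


V_q(n, t) = 352, q^n = 262144, Hamming bound = 744, |C| = 419 ≤ bound (satisfied).

Step 1: Compute V_q(n, t) = Σ_{j=0}^2 C(n, j) (q−1)^j.
  j = 0: C(9,0)·(3)^0 = 1·1 = 1.
  j = 1: C(9,1)·(3)^1 = 9·3 = 27.
  j = 2: C(9,2)·(3)^2 = 36·9 = 324.
  V_q(n, t) = 1 + 27 + 324 = 352.
Step 2: q^n = 4^9 = 262144.
Step 3: Hamming bound ⌊q^n / V_q(n,t)⌋ = ⌊262144/352⌋ = 744.
Step 4: Compare |C| = 419 to 744: satisfied.
The claimed |C| lies below the Hamming bound.


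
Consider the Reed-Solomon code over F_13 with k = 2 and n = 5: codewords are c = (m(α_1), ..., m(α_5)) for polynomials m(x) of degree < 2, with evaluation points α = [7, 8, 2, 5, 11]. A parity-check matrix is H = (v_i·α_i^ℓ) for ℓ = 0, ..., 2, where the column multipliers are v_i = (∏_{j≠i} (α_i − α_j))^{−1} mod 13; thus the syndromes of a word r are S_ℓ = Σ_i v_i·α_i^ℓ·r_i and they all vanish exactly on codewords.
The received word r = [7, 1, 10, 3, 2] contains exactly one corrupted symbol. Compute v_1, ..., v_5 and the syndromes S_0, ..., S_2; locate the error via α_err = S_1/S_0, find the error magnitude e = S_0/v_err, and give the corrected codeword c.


S = (4, 6, 9), error at position 2, error magnitude e = 5, c = [7, 9, 10, 3, 2].

Step 1: column multipliers v_i = (∏_{j≠i}(α_i − α_j))^{−1} mod 13.
  i = 1 (α = 7): (7−8)(7−2)(7−5)(7−11) = (−1)·5·2·(−4) = 40 ≡ 1, so v_1 = 1^{−1} = 1 (mod 13).
  i = 2 (α = 8): (8−7)(8−2)(8−5)(8−11) = 1·6·3·(−3) = −54 ≡ 11, so v_2 = 11^{−1} = 6 (mod 13).
  i = 3 (α = 2): (2−7)(2−8)(2−5)(2−11) = (−5)·(−6)·(−3)·(−9) = 810 ≡ 4, so v_3 = 4^{−1} = 10 (mod 13).
  i = 4 (α = 5): (5−7)(5−8)(5−2)(5−11) = (−2)·(−3)·3·(−6) = −108 ≡ 9, so v_4 = 9^{−1} = 3 (mod 13).
  i = 5 (α = 11): (11−7)(11−8)(11−2)(11−5) = 4·3·9·6 = 648 ≡ 11, so v_5 = 11^{−1} = 6 (mod 13).
  v = [1, 6, 10, 3, 6].
Step 2: syndromes of r = [7, 1, 10, 3, 2] (all sums mod 13).
  S_0 = Σ v_i r_i = 1·7 + 6·1 + 10·10 + 3·3 + 6·2 = 134 ≡ 4.
  S_1 = Σ v_i α_i r_i = 1·7·7 + 6·8·1 + 10·2·10 + 3·5·3 + 6·11·2 = 474 ≡ 6.
  α_i^2 mod 13 = [10, 12, 4, 12, 4].
  S_2 = Σ v_i α_i^2 r_i = 1·10·7 + 6·12·1 + 10·4·10 + 3·12·3 + 6·4·2 = 698 ≡ 9.
  S = (4, 6, 9) ≠ 0, so r is not a codeword (an error is present).
Step 3: locate the error. For a single error e at position i, S_ℓ = v_i·e·α_i^ℓ, so α_err = S_1/S_0.
  S_0^{−1} = 4^{−1} = 10 (mod 13), so α_err = 6·10 = 60 ≡ 8 = α_2. Error position i = 2.
  Consistency check: S_2/S_1 = 9·11 = 99 ≡ 8 = α_err ✓ (single-error assumption holds).
Step 4: error magnitude e = S_0/v_2 = S_0·∏_{j≠2}(α_2 − α_j) = 4·11 = 44 ≡ 5 (mod 13).
Step 5: correct position 2: c_2 = r_2 − e = 1 − 5 ≡ 9 (mod 13). Hence c = [7, 9, 10, 3, 2].
  Check: interpolating c through the α_i gives m(x) = 6 + 2·x (degree < 2) with m(α_i) = c_i for every i, so c is indeed a codeword.


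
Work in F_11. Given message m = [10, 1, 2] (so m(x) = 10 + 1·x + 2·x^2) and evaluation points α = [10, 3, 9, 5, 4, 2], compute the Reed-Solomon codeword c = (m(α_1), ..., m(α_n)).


c = [0, 9, 5, 10, 2, 9]

Message polynomial: m(x) = 10 + 1·x + 2·x^2 (mod 11).
For each evaluation point α_i, compute m(α_i) mod 11:
  α_1 = 10: Horner steps 2 → 10 → 0, so m(10) = 0.
  α_2 = 3: Horner steps 2 → 7 → 9, so m(3) = 9.
  α_3 = 9: Horner steps 2 → 8 → 5, so m(9) = 5.
  α_4 = 5: Horner steps 2 → 0 → 10, so m(5) = 10.
  α_5 = 4: Horner steps 2 → 9 → 2, so m(4) = 2.
  α_6 = 2: Horner steps 2 → 5 → 9, so m(2) = 9.
Codeword c = [0, 9, 5, 10, 2, 9] ∈ F_11^6.


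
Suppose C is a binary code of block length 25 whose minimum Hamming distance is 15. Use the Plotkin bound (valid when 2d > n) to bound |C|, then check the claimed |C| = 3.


Plotkin bound M ≤ 6; given |C| = 3 ≤ bound (satisfied).

Check applicability: 2d = 30, n = 25.
2d − n = 5 > 0, so Plotkin applies.
Compute d/(2d−n) = 15/5 ≈ 3.0000.
⌊d/(2d−n)⌋ = 3.
Plotkin bound: M ≤ 2·3 = 6.
Given |C| = 3, check: satisfied.
This |C| is below the Plotkin bound.


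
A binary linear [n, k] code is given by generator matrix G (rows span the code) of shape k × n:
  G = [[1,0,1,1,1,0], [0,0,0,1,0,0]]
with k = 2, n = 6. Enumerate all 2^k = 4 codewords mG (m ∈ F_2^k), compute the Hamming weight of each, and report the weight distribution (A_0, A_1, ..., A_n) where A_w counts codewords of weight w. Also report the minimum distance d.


Weight distribution: A_0 = 1, A_1 = 1, A_3 = 1, A_4 = 1. Minimum distance d = 1.

Enumerate all 2^2 = 4 messages m ∈ F_2^2.
For each, compute codeword c = mG in F_2^6, then tally its weight.
  m = 00 → c = 000000, weight = 0.
  m = 10 → c = 101110, weight = 4.
  m = 01 → c = 000100, weight = 1.
  m = 11 → c = 101010, weight = 3.
Tally weights:
  weight 0: 1 codewords.
  weight 1: 1 codewords.
  weight 3: 1 codewords.
  weight 4: 1 codewords.
Minimum distance d = smallest w > 0 with A_w > 0 = 1.
Sanity: Σ A_w = 4 = 2^2 = 4 ✓.


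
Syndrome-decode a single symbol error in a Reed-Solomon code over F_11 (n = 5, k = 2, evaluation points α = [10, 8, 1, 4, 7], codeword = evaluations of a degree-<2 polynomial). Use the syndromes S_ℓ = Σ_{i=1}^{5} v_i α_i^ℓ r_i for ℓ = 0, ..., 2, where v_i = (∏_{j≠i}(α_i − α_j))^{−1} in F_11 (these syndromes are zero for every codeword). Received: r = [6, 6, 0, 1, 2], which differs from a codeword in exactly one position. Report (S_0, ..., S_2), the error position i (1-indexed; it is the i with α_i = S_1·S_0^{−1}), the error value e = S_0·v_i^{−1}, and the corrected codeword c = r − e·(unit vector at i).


S = (5, 6, 5), error at position 1, error magnitude e = 3, c = [3, 6, 0, 1, 2].

Step 1: column multipliers v_i = (∏_{j≠i}(α_i − α_j))^{−1} mod 11.
  i = 1 (α = 10): (10−8)(10−1)(10−4)(10−7) = 2·9·6·3 = 324 ≡ 5, so v_1 = 5^{−1} = 9 (mod 11).
  i = 2 (α = 8): (8−10)(8−1)(8−4)(8−7) = (−2)·7·4·1 = −56 ≡ 10, so v_2 = 10^{−1} = 10 (mod 11).
  i = 3 (α = 1): (1−10)(1−8)(1−4)(1−7) = (−9)·(−7)·(−3)·(−6) = 1134 ≡ 1, so v_3 = 1^{−1} = 1 (mod 11).
  i = 4 (α = 4): (4−10)(4−8)(4−1)(4−7) = (−6)·(−4)·3·(−3) = −216 ≡ 4, so v_4 = 4^{−1} = 3 (mod 11).
  i = 5 (α = 7): (7−10)(7−8)(7−1)(7−4) = (−3)·(−1)·6·3 = 54 ≡ 10, so v_5 = 10^{−1} = 10 (mod 11).
  v = [9, 10, 1, 3, 10].
Step 2: syndromes of r = [6, 6, 0, 1, 2] (all sums mod 11).
  S_0 = Σ v_i r_i = 9·6 + 10·6 + 1·0 + 3·1 + 10·2 = 137 ≡ 5.
  S_1 = Σ v_i α_i r_i = 9·10·6 + 10·8·6 + 1·1·0 + 3·4·1 + 10·7·2 = 1172 ≡ 6.
  α_i^2 mod 11 = [1, 9, 1, 5, 5].
  S_2 = Σ v_i α_i^2 r_i = 9·1·6 + 10·9·6 + 1·1·0 + 3·5·1 + 10·5·2 = 709 ≡ 5.
  S = (5, 6, 5) ≠ 0, so r is not a codeword (an error is present).
Step 3: locate the error. For a single error e at position i, S_ℓ = v_i·e·α_i^ℓ, so α_err = S_1/S_0.
  S_0^{−1} = 5^{−1} = 9 (mod 11), so α_err = 6·9 = 54 ≡ 10 = α_1. Error position i = 1.
  Consistency check: S_2/S_1 = 5·2 = 10 ≡ 10 = α_err ✓ (single-error assumption holds).
Step 4: error magnitude e = S_0/v_1 = S_0·∏_{j≠1}(α_1 − α_j) = 5·5 = 25 ≡ 3 (mod 11).
Step 5: correct position 1: c_1 = r_1 − e = 6 − 3 ≡ 3 (mod 11). Hence c = [3, 6, 0, 1, 2].
  Check: interpolating c through the α_i gives m(x) = 7 + 4·x (degree < 2) with m(α_i) = c_i for every i, so c is indeed a codeword.


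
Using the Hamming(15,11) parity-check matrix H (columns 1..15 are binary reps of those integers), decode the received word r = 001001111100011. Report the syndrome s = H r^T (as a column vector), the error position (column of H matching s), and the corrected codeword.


s = (1, 0, 0, 0)^T, error position = 8, corrected codeword c = 001001101100011

Compute s = H r^T mod 2 one row at a time:
  s_1 = 1 + 1 + 1 + 0 + 0 + 0 + 1 + 1 = 5 ≡ 1 (mod 2).
  s_2 = 0 + 0 + 1 + 1 + 0 + 0 + 1 + 1 = 4 ≡ 0 (mod 2).
  s_3 = 0 + 1 + 1 + 1 + 1 + 0 + 1 + 1 = 6 ≡ 0 (mod 2).
  s_4 = 0 + 1 + 0 + 1 + 1 + 0 + 0 + 1 = 4 ≡ 0 (mod 2).
s = (1, 0, 0, 0)^T — this equals column 8 of H (binary 1000), so error is at position 8.
Correct: flip bit 8 of r = 001001111100011 to get c = 001001101100011.


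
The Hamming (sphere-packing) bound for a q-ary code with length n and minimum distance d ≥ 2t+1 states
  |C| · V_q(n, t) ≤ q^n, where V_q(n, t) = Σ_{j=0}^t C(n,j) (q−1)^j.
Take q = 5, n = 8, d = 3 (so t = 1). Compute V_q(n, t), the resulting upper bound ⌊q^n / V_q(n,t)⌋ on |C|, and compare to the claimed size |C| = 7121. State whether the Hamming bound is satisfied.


V_q(n, t) = 33, q^n = 390625, Hamming bound = 11837, |C| = 7121 ≤ bound (satisfied).

Step 1: Compute V_q(n, t) = Σ_{j=0}^1 C(n, j) (q−1)^j.
  j = 0: C(8,0)·(4)^0 = 1·1 = 1.
  j = 1: C(8,1)·(4)^1 = 8·4 = 32.
  V_q(n, t) = 1 + 32 = 33.
Step 2: q^n = 5^8 = 390625.
Step 3: Hamming bound ⌊q^n / V_q(n,t)⌋ = ⌊390625/33⌋ = 11837.
Step 4: Compare |C| = 7121 to 11837: satisfied.
The claimed |C| lies below the Hamming bound.


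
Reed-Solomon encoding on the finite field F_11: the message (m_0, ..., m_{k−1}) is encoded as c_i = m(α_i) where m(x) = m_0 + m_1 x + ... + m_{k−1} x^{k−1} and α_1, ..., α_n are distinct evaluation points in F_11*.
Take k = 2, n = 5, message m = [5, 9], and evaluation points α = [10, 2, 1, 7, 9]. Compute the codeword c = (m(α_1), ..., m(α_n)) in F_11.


c = [7, 1, 3, 2, 9]

Message polynomial: m(x) = 5 + 9·x (mod 11).
For each evaluation point α_i, compute m(α_i) mod 11:
  α_1 = 10: Horner steps 9 → 7, so m(10) = 7.
  α_2 = 2: Horner steps 9 → 1, so m(2) = 1.
  α_3 = 1: Horner steps 9 → 3, so m(1) = 3.
  α_4 = 7: Horner steps 9 → 2, so m(7) = 2.
  α_5 = 9: Horner steps 9 → 9, so m(9) = 9.
Codeword c = [7, 1, 3, 2, 9] ∈ F_11^5.


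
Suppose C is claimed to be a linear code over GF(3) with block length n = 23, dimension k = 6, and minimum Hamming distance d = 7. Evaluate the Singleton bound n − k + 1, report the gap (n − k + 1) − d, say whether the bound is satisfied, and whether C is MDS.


Singleton RHS = n − k + 1 = 18, slack = 11, bound satisfied, not MDS.

Singleton bound: d ≤ n − k + 1.
Here n = 23, k = 6, so n − k + 1 = 18.
Given d = 7, check d ≤ 18: YES.
Slack = (n − k + 1) − d = 11.
The code is NOT MDS (slack = 11 > 0).
Description: the claimed parameters are [23, 6, 7]_3; such a code would be non-MDS.


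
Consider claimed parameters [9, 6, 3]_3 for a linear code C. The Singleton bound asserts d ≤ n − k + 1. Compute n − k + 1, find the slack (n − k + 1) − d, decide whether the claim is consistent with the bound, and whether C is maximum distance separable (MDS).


Singleton RHS = n − k + 1 = 4, slack = 1, bound satisfied, not MDS.

Singleton bound: d ≤ n − k + 1.
Here n = 9, k = 6, so n − k + 1 = 4.
Given d = 3, check d ≤ 4: YES.
Slack = (n − k + 1) − d = 1.
The code is NOT MDS (slack = 1 > 0).
Description: the claimed parameters are [9, 6, 3]_3; such a code would be non-MDS.


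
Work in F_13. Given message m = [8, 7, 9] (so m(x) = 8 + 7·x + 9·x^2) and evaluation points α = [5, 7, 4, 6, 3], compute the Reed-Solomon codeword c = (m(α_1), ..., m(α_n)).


c = [8, 4, 11, 10, 6]

Message polynomial: m(x) = 8 + 7·x + 9·x^2 (mod 13).
For each evaluation point α_i, compute m(α_i) mod 13:
  α_1 = 5: Horner steps 9 → 0 → 8, so m(5) = 8.
  α_2 = 7: Horner steps 9 → 5 → 4, so m(7) = 4.
  α_3 = 4: Horner steps 9 → 4 → 11, so m(4) = 11.
  α_4 = 6: Horner steps 9 → 9 → 10, so m(6) = 10.
  α_5 = 3: Horner steps 9 → 8 → 6, so m(3) = 6.
Codeword c = [8, 4, 11, 10, 6] ∈ F_13^5.


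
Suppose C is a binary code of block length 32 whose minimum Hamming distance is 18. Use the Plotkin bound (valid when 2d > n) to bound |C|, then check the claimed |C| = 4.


Plotkin bound M ≤ 8; given |C| = 4 ≤ bound (satisfied).

Check applicability: 2d = 36, n = 32.
2d − n = 4 > 0, so Plotkin applies.
Compute d/(2d−n) = 18/4 ≈ 4.5000.
⌊d/(2d−n)⌋ = 4.
Plotkin bound: M ≤ 2·4 = 8.
Given |C| = 4, check: satisfied.
This |C| is below the Plotkin bound.


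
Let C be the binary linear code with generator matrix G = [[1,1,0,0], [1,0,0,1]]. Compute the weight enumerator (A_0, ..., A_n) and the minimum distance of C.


Weight distribution: A_0 = 1, A_2 = 3. Minimum distance d = 2.

Enumerate all 2^2 = 4 messages m ∈ F_2^2.
For each, compute codeword c = mG in F_2^4, then tally its weight.
  m = 00 → c = 0000, weight = 0.
  m = 10 → c = 1100, weight = 2.
  m = 01 → c = 1001, weight = 2.
  m = 11 → c = 0101, weight = 2.
Tally weights:
  weight 0: 1 codewords.
  weight 2: 3 codewords.
Minimum distance d = smallest w > 0 with A_w > 0 = 2.
Sanity: Σ A_w = 4 = 2^2 = 4 ✓.


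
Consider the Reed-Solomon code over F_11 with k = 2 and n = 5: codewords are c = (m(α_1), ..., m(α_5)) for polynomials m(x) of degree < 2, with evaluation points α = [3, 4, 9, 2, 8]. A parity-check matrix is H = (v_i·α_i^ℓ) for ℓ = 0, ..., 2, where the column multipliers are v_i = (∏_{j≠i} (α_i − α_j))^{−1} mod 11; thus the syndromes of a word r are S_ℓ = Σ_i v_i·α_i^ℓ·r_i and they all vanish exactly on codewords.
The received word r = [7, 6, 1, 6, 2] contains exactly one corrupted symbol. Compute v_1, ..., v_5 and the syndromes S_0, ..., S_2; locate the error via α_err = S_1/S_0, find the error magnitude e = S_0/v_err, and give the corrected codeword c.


S = (6, 1, 2), error at position 4, error magnitude e = 9, c = [7, 6, 1, 8, 2].

Step 1: column multipliers v_i = (∏_{j≠i}(α_i − α_j))^{−1} mod 11.
  i = 1 (α = 3): (3−4)(3−9)(3−2)(3−8) = (−1)·(−6)·1·(−5) = −30 ≡ 3, so v_1 = 3^{−1} = 4 (mod 11).
  i = 2 (α = 4): (4−3)(4−9)(4−2)(4−8) = 1·(−5)·2·(−4) = 40 ≡ 7, so v_2 = 7^{−1} = 8 (mod 11).
  i = 3 (α = 9): (9−3)(9−4)(9−2)(9−8) = 6·5·7·1 = 210 ≡ 1, so v_3 = 1^{−1} = 1 (mod 11).
  i = 4 (α = 2): (2−3)(2−4)(2−9)(2−8) = (−1)·(−2)·(−7)·(−6) = 84 ≡ 7, so v_4 = 7^{−1} = 8 (mod 11).
  i = 5 (α = 8): (8−3)(8−4)(8−9)(8−2) = 5·4·(−1)·6 = −120 ≡ 1, so v_5 = 1^{−1} = 1 (mod 11).
  v = [4, 8, 1, 8, 1].
Step 2: syndromes of r = [7, 6, 1, 6, 2] (all sums mod 11).
  S_0 = Σ v_i r_i = 4·7 + 8·6 + 1·1 + 8·6 + 1·2 = 127 ≡ 6.
  S_1 = Σ v_i α_i r_i = 4·3·7 + 8·4·6 + 1·9·1 + 8·2·6 + 1·8·2 = 397 ≡ 1.
  α_i^2 mod 11 = [9, 5, 4, 4, 9].
  S_2 = Σ v_i α_i^2 r_i = 4·9·7 + 8·5·6 + 1·4·1 + 8·4·6 + 1·9·2 = 706 ≡ 2.
  S = (6, 1, 2) ≠ 0, so r is not a codeword (an error is present).
Step 3: locate the error. For a single error e at position i, S_ℓ = v_i·e·α_i^ℓ, so α_err = S_1/S_0.
  S_0^{−1} = 6^{−1} = 2 (mod 11), so α_err = 1·2 = 2 ≡ 2 = α_4. Error position i = 4.
  Consistency check: S_2/S_1 = 2·1 = 2 ≡ 2 = α_err ✓ (single-error assumption holds).
Step 4: error magnitude e = S_0/v_4 = S_0·∏_{j≠4}(α_4 − α_j) = 6·7 = 42 ≡ 9 (mod 11).
Step 5: correct position 4: c_4 = r_4 − e = 6 − 9 ≡ 8 (mod 11). Hence c = [7, 6, 1, 8, 2].
  Check: interpolating c through the α_i gives m(x) = 10 + 10·x (degree < 2) with m(α_i) = c_i for every i, so c is indeed a codeword.


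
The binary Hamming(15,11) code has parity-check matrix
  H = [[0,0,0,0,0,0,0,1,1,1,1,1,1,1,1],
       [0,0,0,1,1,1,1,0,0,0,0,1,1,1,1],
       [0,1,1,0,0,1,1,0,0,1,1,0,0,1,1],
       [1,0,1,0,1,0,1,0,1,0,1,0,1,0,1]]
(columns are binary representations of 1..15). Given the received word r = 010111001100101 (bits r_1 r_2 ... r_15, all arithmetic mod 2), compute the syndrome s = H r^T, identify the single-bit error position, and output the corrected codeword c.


s = (0, 1, 0, 0)^T, error position = 4, corrected codeword c = 010011001100101

Compute s = H r^T mod 2 one row at a time:
  s_1 = 0 + 1 + 1 + 0 + 0 + 1 + 0 + 1 = 4 ≡ 0 (mod 2).
  s_2 = 1 + 1 + 1 + 0 + 0 + 1 + 0 + 1 = 5 ≡ 1 (mod 2).
  s_3 = 1 + 0 + 1 + 0 + 1 + 0 + 0 + 1 = 4 ≡ 0 (mod 2).
  s_4 = 0 + 0 + 1 + 0 + 1 + 0 + 1 + 1 = 4 ≡ 0 (mod 2).
s = (0, 1, 0, 0)^T — this equals column 4 of H (binary 0100), so error is at position 4.
Correct: flip bit 4 of r = 010111001100101 to get c = 010011001100101.


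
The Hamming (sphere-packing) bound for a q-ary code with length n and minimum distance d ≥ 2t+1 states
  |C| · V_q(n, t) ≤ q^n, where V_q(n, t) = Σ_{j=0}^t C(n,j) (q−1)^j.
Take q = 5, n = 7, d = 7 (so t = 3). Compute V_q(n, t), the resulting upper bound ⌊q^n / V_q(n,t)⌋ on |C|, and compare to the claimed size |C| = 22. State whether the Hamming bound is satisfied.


V_q(n, t) = 2605, q^n = 78125, Hamming bound = 29, |C| = 22 ≤ bound (satisfied).

Step 1: Compute V_q(n, t) = Σ_{j=0}^3 C(n, j) (q−1)^j.
  j = 0: C(7,0)·(4)^0 = 1·1 = 1.
  j = 1: C(7,1)·(4)^1 = 7·4 = 28.
  j = 2: C(7,2)·(4)^2 = 21·16 = 336.
  j = 3: C(7,3)·(4)^3 = 35·64 = 2240.
  V_q(n, t) = 1 + 28 + 336 + 2240 = 2605.
Step 2: q^n = 5^7 = 78125.
Step 3: Hamming bound ⌊q^n / V_q(n,t)⌋ = ⌊78125/2605⌋ = 29.
Step 4: Compare |C| = 22 to 29: satisfied.
The claimed |C| lies below the Hamming bound.


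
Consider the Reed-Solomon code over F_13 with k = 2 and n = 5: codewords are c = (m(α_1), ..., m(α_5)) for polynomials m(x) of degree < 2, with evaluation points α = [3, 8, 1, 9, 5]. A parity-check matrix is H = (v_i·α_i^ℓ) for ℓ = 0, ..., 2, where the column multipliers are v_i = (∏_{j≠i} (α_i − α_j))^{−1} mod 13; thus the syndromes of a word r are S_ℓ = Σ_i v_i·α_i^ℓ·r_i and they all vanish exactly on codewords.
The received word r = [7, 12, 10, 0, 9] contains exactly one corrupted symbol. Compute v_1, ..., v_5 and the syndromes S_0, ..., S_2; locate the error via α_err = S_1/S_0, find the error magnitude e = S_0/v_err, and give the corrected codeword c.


S = (3, 3, 3), error at position 3, error magnitude e = 5, c = [7, 12, 5, 0, 9].

Step 1: column multipliers v_i = (∏_{j≠i}(α_i − α_j))^{−1} mod 13.
  i = 1 (α = 3): (3−8)(3−1)(3−9)(3−5) = (−5)·2·(−6)·(−2) = −120 ≡ 10, so v_1 = 10^{−1} = 4 (mod 13).
  i = 2 (α = 8): (8−3)(8−1)(8−9)(8−5) = 5·7·(−1)·3 = −105 ≡ 12, so v_2 = 12^{−1} = 12 (mod 13).
  i = 3 (α = 1): (1−3)(1−8)(1−9)(1−5) = (−2)·(−7)·(−8)·(−4) = 448 ≡ 6, so v_3 = 6^{−1} = 11 (mod 13).
  i = 4 (α = 9): (9−3)(9−8)(9−1)(9−5) = 6·1·8·4 = 192 ≡ 10, so v_4 = 10^{−1} = 4 (mod 13).
  i = 5 (α = 5): (5−3)(5−8)(5−1)(5−9) = 2·(−3)·4·(−4) = 96 ≡ 5, so v_5 = 5^{−1} = 8 (mod 13).
  v = [4, 12, 11, 4, 8].
Step 2: syndromes of r = [7, 12, 10, 0, 9] (all sums mod 13).
  S_0 = Σ v_i r_i = 4·7 + 12·12 + 11·10 + 4·0 + 8·9 = 354 ≡ 3.
  S_1 = Σ v_i α_i r_i = 4·3·7 + 12·8·12 + 11·1·10 + 4·9·0 + 8·5·9 = 1706 ≡ 3.
  α_i^2 mod 13 = [9, 12, 1, 3, 12].
  S_2 = Σ v_i α_i^2 r_i = 4·9·7 + 12·12·12 + 11·1·10 + 4·3·0 + 8·12·9 = 2954 ≡ 3.
  S = (3, 3, 3) ≠ 0, so r is not a codeword (an error is present).
Step 3: locate the error. For a single error e at position i, S_ℓ = v_i·e·α_i^ℓ, so α_err = S_1/S_0.
  S_0^{−1} = 3^{−1} = 9 (mod 13), so α_err = 3·9 = 27 ≡ 1 = α_3. Error position i = 3.
  Consistency check: S_2/S_1 = 3·9 = 27 ≡ 1 = α_err ✓ (single-error assumption holds).
Step 4: error magnitude e = S_0/v_3 = S_0·∏_{j≠3}(α_3 − α_j) = 3·6 = 18 ≡ 5 (mod 13).
Step 5: correct position 3: c_3 = r_3 − e = 10 − 5 ≡ 5 (mod 13). Hence c = [7, 12, 5, 0, 9].
  Check: interpolating c through the α_i gives m(x) = 4 + 1·x (degree < 2) with m(α_i) = c_i for every i, so c is indeed a codeword.


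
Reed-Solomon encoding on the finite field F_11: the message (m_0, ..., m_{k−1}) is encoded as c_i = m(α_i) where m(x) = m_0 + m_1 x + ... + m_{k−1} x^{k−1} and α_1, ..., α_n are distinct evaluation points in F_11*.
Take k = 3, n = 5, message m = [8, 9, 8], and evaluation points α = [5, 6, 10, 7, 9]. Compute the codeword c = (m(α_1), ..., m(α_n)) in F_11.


c = [0, 9, 7, 1, 0]

Message polynomial: m(x) = 8 + 9·x + 8·x^2 (mod 11).
For each evaluation point α_i, compute m(α_i) mod 11:
  α_1 = 5: Horner steps 8 → 5 → 0, so m(5) = 0.
  α_2 = 6: Horner steps 8 → 2 → 9, so m(6) = 9.
  α_3 = 10: Horner steps 8 → 1 → 7, so m(10) = 7.
  α_4 = 7: Horner steps 8 → 10 → 1, so m(7) = 1.
  α_5 = 9: Horner steps 8 → 4 → 0, so m(9) = 0.
Codeword c = [0, 9, 7, 1, 0] ∈ F_11^5.


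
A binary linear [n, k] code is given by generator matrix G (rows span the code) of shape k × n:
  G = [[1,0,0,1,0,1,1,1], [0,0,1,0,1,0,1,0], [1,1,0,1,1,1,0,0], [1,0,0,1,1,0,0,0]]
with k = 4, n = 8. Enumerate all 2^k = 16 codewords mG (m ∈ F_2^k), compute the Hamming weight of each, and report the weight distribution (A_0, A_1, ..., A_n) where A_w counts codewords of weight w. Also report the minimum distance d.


Weight distribution: A_0 = 1, A_2 = 1, A_3 = 4, A_4 = 3, A_5 = 4, A_6 = 3. Minimum distance d = 2.

Enumerate all 2^4 = 16 messages m ∈ F_2^4.
For each, compute codeword c = mG in F_2^8, then tally its weight.
  m = 0000 → c = 00000000, weight = 0.
  m = 1000 → c = 10010111, weight = 5.
  m = 0100 → c = 00101010, weight = 3.
  m = 1100 → c = 10111101, weight = 6.
  m = 0010 → c = 11011100, weight = 5.
  m = 1010 → c = 01001011, weight = 4.
  m = 0110 → c = 11110110, weight = 6.
  m = 1110 → c = 01100001, weight = 3.
  m = 0001 → c = 10011000, weight = 3.
  m = 1001 → c = 00001111, weight = 4.
  m = 0101 → c = 10110010, weight = 4.
  m = 1101 → c = 00100101, weight = 3.
  m = 0011 → c = 01000100, weight = 2.
  m = 1011 → c = 11010011, weight = 5.
  m = 0111 → c = 01101110, weight = 5.
  m = 1111 → c = 11111001, weight = 6.
Tally weights:
  weight 0: 1 codewords.
  weight 2: 1 codewords.
  weight 3: 4 codewords.
  weight 4: 3 codewords.
  weight 5: 4 codewords.
  weight 6: 3 codewords.
Minimum distance d = smallest w > 0 with A_w > 0 = 2.
Sanity: Σ A_w = 16 = 2^4 = 16 ✓.


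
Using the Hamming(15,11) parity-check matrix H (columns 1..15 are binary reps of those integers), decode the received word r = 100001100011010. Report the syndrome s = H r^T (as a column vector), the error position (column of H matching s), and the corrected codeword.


s = (1, 0, 0, 1)^T, error position = 9, corrected codeword c = 100001101011010

Compute s = H r^T mod 2 one row at a time:
  s_1 = 0 + 0 + 0 + 1 + 1 + 0 + 1 + 0 = 3 ≡ 1 (mod 2).
  s_2 = 0 + 0 + 1 + 1 + 1 + 0 + 1 + 0 = 4 ≡ 0 (mod 2).
  s_3 = 0 + 0 + 1 + 1 + 0 + 1 + 1 + 0 = 4 ≡ 0 (mod 2).
  s_4 = 1 + 0 + 0 + 1 + 0 + 1 + 0 + 0 = 3 ≡ 1 (mod 2).
s = (1, 0, 0, 1)^T — this equals column 9 of H (binary 1001), so error is at position 9.
Correct: flip bit 9 of r = 100001100011010 to get c = 100001101011010.


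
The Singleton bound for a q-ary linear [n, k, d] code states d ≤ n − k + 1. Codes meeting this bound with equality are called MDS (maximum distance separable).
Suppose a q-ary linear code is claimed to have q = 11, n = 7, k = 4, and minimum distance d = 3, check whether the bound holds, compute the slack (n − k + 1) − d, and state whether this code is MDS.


Singleton RHS = n − k + 1 = 4, slack = 1, bound satisfied, not MDS.

Singleton bound: d ≤ n − k + 1.
Here n = 7, k = 4, so n − k + 1 = 4.
Given d = 3, check d ≤ 4: YES.
Slack = (n − k + 1) − d = 1.
The code is NOT MDS (slack = 1 > 0).
Description: the claimed parameters are [7, 4, 3]_11; such a code would be non-MDS.
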